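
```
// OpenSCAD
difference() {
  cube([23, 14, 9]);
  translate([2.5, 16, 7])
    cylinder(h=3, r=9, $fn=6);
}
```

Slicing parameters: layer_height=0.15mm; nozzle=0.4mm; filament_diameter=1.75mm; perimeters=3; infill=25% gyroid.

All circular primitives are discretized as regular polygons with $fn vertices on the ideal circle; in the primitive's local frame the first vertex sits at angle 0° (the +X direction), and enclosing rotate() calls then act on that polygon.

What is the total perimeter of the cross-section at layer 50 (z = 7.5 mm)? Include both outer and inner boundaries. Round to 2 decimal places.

71.55 mm

At z = 7.5 mm: the cube (footprint 23×14) is included at this height (perimeter 74.00 mm); the r=9 cylinder at (2.5, 16) contributes a regular 6-gon of circumradius 9 (perimeter = 2·6·9.000·sin(180°/6) = 54.00 mm); Taking the first minus the rest: starting from the 23×14 cube, the r=9 cylinder at (2.5, 16) partially overlaps it — only the 50.25 mm² overlap (of its 210.44 mm²) is removed, clipping the outline — boundary = 71.55 mm. Overall, the cross-section is a single solid region. Total boundary length (outer) = 71.55 mm.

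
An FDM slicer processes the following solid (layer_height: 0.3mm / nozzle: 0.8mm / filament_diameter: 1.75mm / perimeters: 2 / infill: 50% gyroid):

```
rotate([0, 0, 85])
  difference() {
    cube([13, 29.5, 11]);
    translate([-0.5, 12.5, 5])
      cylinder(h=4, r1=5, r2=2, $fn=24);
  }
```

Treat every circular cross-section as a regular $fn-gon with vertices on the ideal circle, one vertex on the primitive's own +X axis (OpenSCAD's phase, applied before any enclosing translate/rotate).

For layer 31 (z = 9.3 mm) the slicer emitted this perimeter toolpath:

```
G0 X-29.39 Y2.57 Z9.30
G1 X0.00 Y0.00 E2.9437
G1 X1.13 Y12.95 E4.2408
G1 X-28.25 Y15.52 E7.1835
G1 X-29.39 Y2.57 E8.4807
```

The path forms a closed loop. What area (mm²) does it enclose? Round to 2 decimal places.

383.45 mm²

Apply the shoelace formula to the sequence of (X, Y) vertices; enclosed area = 383.45 mm².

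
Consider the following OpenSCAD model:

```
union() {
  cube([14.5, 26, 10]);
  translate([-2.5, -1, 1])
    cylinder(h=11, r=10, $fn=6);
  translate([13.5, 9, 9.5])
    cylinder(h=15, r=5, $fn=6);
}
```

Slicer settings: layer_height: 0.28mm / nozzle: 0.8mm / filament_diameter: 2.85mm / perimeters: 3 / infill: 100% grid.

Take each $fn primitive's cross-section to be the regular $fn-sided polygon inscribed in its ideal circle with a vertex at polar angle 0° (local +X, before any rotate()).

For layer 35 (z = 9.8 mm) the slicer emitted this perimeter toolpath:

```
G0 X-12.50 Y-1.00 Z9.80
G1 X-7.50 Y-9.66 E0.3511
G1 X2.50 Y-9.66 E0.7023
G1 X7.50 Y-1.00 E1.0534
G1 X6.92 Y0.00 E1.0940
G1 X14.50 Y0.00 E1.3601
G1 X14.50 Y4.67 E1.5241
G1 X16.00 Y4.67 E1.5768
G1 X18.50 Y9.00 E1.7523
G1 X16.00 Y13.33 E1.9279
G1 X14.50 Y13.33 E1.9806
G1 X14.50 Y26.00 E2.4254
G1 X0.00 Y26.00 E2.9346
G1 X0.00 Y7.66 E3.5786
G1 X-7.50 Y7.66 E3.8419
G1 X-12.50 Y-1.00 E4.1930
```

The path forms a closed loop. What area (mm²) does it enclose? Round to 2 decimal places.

Apply the shoelace formula to the sequence of (X, Y) vertices; enclosed area = 624.53 mm².

624.53 mm²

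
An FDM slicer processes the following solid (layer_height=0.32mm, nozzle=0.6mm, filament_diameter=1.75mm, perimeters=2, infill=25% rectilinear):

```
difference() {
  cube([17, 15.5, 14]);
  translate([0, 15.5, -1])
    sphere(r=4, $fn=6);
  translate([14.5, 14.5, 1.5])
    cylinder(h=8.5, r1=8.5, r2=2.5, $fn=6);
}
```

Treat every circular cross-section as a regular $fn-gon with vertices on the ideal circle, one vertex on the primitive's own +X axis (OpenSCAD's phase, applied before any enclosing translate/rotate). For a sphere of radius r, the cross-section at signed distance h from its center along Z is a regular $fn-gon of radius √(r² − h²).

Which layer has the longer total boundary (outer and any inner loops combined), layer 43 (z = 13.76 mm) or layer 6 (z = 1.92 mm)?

layer 43 (z = 13.76 mm)

Layer 43 (z = 13.76): the 17×15.5 cube contributes its full rectangle (perimeter 65.00 mm); the sphere at (0, 15.5) is absent (|z−center|=14.760 > r=4); the cone at (14.5, 14.5) is not intersected at this z (z outside [1.5, 10]); After the difference (first − rest): none of the subtracted shapes is present at this height, so the 17×15.5 cube is unchanged — boundary = 65.00 mm. So its perimeter = 65.00 mm. Layer 6 (z = 1.92): the cube is present — its section is the full 17×15.5 rectangle (perimeter 65.00 mm); the sphere at (0, 15.5): section is a regular 6-gon, circumradius = √(r²−h²) = √(4²−2.92²) = 2.734 (perimeter = 2·6·2.734·sin(180°/6) = 16.40 mm); the cone at (14.5, 14.5) contributes a regular 6-gon of circumradius 8.204 (interpolated between r1=8.5 and r2=2.5 at t=0.049) (perimeter = 2·6·8.204·sin(180°/6) = 49.22 mm); Subtracting the remaining from the first: starting from the 17×15.5 cube, the r=4 sphere at (0, 15.5) partially overlaps it — only the 4.85 mm² overlap (of its 19.42 mm²) is removed, clipping the outline; the cone at (14.5, 14.5) partially overlaps it — only the 71.89 mm² overlap (of its 174.85 mm²) is removed, clipping the outline — boundary = 61.73 mm. So its perimeter = 61.73 mm. Layer 43 is larger (65.00 vs 61.73 mm).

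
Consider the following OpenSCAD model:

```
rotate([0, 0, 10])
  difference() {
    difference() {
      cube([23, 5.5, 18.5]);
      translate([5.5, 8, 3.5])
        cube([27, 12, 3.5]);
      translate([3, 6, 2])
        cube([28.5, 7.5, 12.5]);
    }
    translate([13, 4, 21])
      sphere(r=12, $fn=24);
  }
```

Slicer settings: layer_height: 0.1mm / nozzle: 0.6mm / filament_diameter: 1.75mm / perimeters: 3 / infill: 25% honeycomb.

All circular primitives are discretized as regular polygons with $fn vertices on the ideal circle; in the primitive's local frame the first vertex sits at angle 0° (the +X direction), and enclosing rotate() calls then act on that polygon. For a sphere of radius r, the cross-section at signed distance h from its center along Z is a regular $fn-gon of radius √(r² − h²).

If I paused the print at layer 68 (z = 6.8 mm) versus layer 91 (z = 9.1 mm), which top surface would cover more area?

Layer 68 (z = 6.8): the cube is present — its section is the full 23×5.5 rectangle (area 126.50 mm²); the 27×12 cube at (5.5, 8) contributes its full rectangle (area 324.00 mm²); the cube at (3, 6) (footprint 28.5×7.5) is included at this height (area 213.75 mm²); Subtracting the remaining from the first: starting from the 23×5.5 cube (126.50 mm²), the 27×12 cube at (5.5, 8) misses the remaining region (no effect); the 28.5×7.5 cube at (3, 6) misses the remaining region (no effect) — area = 126.50 mm²; the sphere at (13, 4) does not reach this height (|z−center|=14.200 > r=12); Taking the first minus the rest: none of the subtracted shapes is present at this height, so the result so far is unchanged — area = 126.50 mm²; (whole slice rotated 10° about Z — lengths, areas and connectivity unchanged). So its area = 126.50 mm². Layer 91 (z = 9.1): the cube is present — its section is the full 23×5.5 rectangle (area 126.50 mm²); the cube at (5.5, 8) does not reach this height (z outside [3.5, 7]); the cube at (3, 6) (footprint 28.5×7.5) is included at this height (area 213.75 mm²); Taking the first minus the rest: starting from the 23×5.5 cube (126.50 mm²), the 28.5×7.5 cube at (3, 6) misses the remaining region (no effect) — area = 126.50 mm²; the r=12 sphere at (13, 4) slices to a regular 24-gon of circumradius 1.546 (√(r²−h²) with h=11.9 from center) (area = (24/2)·1.546²·sin(360°/24) = 7.42 mm²); After the difference (first − rest): starting from that combined region (126.50 mm²), the r=12 sphere at (13, 4) partially overlaps it — only the 7.41 mm² overlap (of its 7.42 mm²) is removed, clipping the outline — area = 119.09 mm²; (whole slice rotated 10° about Z — lengths, areas and connectivity unchanged). So its area = 119.09 mm². Layer 68 is larger (126.50 vs 119.09 mm²).

layer 68 (z = 6.8 mm)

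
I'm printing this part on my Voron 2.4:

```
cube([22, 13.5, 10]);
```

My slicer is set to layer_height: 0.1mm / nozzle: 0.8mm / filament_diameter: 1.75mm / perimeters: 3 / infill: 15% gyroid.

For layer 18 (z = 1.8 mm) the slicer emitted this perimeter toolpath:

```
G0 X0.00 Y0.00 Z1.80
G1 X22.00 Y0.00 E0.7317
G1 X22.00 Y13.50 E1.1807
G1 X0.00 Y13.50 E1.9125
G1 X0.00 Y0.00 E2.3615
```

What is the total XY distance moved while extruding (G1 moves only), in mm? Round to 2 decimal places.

Sum the Euclidean lengths of each G1 segment: total = 71.00 mm.

71.00 mm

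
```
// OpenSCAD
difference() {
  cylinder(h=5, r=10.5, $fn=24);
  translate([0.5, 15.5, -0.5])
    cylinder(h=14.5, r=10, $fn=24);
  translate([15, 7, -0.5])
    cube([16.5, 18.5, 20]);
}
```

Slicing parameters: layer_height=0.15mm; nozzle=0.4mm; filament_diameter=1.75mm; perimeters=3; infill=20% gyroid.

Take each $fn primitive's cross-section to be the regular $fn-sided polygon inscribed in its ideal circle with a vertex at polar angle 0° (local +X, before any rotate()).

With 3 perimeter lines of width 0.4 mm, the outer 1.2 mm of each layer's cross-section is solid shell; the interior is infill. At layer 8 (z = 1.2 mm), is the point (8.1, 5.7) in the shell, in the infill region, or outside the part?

At z = 1.2 mm: the r=10.5 cylinder contributes a regular 24-gon of circumradius 10.5; the cylinder at (0.5, 15.5): section is a regular 24-gon, circumradius r=10; the cube at (15, 7) (footprint 16.5×18.5) is included at this height; Taking the first minus the rest: starting from the r=10.5 cylinder, the r=10 cylinder at (0.5, 15.5) partially overlaps it — only the 44.08 mm² overlap (of its 310.58 mm²) is removed, clipping the outline; the 16.5×18.5 cube at (15, 7) misses the remaining region (no effect) — 1 connected region. Overall, the cross-section is a single solid region. The nearest boundary edge runs (7.42, 7.42)→(9.09, 5.25); distance from the point to it = 0.51 mm. The point is inside the cross-section, 0.51 mm from the nearest boundary — within the 1.2 mm shell band (3 × 0.4).

shell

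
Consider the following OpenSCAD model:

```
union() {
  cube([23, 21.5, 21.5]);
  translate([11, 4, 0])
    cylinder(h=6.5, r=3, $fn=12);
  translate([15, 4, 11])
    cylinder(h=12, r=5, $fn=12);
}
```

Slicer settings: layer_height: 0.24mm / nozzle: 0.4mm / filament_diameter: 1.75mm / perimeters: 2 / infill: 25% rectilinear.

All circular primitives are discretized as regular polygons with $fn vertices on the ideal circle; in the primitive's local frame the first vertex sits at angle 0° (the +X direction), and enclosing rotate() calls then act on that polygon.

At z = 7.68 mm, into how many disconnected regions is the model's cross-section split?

1

At z = 7.68 mm: the cube is present — its section is the full 23×21.5 rectangle; the cylinder at (11, 4) is absent (z outside [0, 6.5]); the cylinder at (15, 4) is absent (z outside [11, 23]); Merging all regions: only the 23×21.5 cube is present, so the union is just that shape — 1 connected region. The result has 1 disconnected region.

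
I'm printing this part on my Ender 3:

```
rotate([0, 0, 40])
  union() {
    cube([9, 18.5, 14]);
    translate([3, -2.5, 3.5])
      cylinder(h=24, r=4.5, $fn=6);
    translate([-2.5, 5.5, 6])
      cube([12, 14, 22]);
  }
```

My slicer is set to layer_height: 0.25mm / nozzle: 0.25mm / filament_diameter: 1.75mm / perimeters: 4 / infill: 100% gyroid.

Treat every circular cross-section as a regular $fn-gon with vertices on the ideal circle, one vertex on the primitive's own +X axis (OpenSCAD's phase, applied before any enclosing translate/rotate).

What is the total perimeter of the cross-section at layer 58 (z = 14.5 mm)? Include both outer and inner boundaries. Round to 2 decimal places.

79.00 mm

At z = 14.5 mm: the cube is absent (z outside [0, 14]); the r=4.5 cylinder at (3, -2.5) contributes a regular 6-gon of circumradius 4.5 (perimeter = 2·6·4.500·sin(180°/6) = 27.00 mm); the cube at (-2.5, 5.5) (footprint 12×14) is included at this height (perimeter 52.00 mm); Merging all regions: the 2 present regions are separate (no shared area or edge), so areas and boundary lengths simply add and each stays a separate island — boundary = 79.00 mm; (whole slice rotated 40° about Z — lengths, areas and connectivity unchanged). Overall, the cross-section has 2 separate islands. Total boundary length (outer) = 79.00 mm.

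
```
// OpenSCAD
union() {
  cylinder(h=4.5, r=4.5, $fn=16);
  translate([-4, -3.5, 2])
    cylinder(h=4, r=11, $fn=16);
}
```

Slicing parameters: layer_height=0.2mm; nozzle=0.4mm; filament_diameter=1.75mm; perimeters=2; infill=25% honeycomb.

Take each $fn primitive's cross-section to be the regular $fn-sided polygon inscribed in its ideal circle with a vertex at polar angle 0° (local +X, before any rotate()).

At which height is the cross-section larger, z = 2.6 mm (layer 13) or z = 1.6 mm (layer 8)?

layer 13 (z = 2.6 mm)

Layer 13 (z = 2.6): the r=4.5 cylinder gives a regular 16-gon of circumradius 4.5 (constant along its height) (area = (16/2)·4.500²·sin(360°/16) = 61.99 mm²); the r=11 cylinder at (-4, -3.5) gives a regular 16-gon of circumradius 11 (constant along its height) (area = (16/2)·11.000²·sin(360°/16) = 370.44 mm²); Taking the union: the r=4.5 cylinder lies entirely inside the r=11 cylinder at (-4, -3.5), so the union is just the r=11 cylinder at (-4, -3.5) — area = 370.44 mm². So its area = 370.44 mm². Layer 8 (z = 1.6): the r=4.5 cylinder gives a regular 16-gon of circumradius 4.5 (constant along its height) (area = (16/2)·4.500²·sin(360°/16) = 61.99 mm²); the cylinder at (-4, -3.5) does not reach this height (z outside [2, 6]); Combining (union): only the r=4.5 cylinder is present, so the union is just that shape — area = 61.99 mm². So its area = 61.99 mm². Layer 13 is larger (370.44 vs 61.99 mm²).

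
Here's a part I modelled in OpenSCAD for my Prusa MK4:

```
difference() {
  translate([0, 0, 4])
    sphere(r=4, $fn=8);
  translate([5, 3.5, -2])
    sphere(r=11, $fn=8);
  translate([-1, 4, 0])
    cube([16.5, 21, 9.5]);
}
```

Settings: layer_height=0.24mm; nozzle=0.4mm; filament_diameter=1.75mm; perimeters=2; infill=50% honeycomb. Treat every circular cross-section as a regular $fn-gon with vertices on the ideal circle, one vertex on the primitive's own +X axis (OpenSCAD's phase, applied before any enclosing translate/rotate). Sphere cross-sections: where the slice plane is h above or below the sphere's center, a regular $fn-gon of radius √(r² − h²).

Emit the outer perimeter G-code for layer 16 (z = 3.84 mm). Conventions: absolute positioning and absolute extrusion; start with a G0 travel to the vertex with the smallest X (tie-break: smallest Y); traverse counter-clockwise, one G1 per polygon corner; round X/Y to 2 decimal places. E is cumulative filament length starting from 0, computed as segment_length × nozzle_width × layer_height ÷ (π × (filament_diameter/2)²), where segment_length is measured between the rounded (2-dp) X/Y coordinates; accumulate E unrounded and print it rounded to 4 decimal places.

At z = 3.84 mm: the r=4 sphere contributes a regular 8-gon of circumradius √(4²−0.16²) = 3.997; the sphere at (5, 3.5): section is a regular 8-gon, circumradius = √(r²−h²) = √(11²−5.84²) = 9.322; the cube at (-1, 4) is present — its section is the full 16.5×21 rectangle; After the difference (first − rest): starting from the r=4 sphere, the r=11 sphere at (5, 3.5) partially overlaps it — only the 40.51 mm² overlap (of its 245.77 mm²) is removed, clipping the outline; the 16.5×21 cube at (-1, 4) misses the remaining region (no effect) — 1 connected region. The outline is a single polygon with 6 vertices. Extrusion per mm of travel: 0.4 × 0.24 / (π × 0.875²) = 0.039912. Accumulating E over each segment gives final E = 0.5902.

G0 X-4.00 Y0.00 Z3.84
G1 X-2.83 Y-2.83 E0.1222
G1 X0.00 Y-4.00 E0.2444
G1 X0.30 Y-3.87 E0.2575
G1 X-1.59 Y-3.09 E0.3391
G1 X-3.43 Y1.36 E0.5313
G1 X-4.00 Y0.00 E0.5902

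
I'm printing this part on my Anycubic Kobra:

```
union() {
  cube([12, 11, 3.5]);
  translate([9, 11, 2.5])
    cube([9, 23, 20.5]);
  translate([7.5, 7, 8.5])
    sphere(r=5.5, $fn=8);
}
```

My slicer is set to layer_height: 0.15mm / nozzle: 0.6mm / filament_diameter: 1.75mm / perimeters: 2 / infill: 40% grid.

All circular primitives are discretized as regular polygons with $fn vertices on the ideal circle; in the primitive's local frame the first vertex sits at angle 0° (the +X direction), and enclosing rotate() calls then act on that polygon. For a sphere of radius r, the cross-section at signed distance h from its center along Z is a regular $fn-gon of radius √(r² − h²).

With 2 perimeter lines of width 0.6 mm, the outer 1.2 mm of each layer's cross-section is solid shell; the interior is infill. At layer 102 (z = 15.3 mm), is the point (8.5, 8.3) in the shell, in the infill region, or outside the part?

outside

At z = 15.3 mm: the cube is not intersected at this z (z outside [0, 3.5]); the cube at (9, 11) (footprint 9×23) is included at this height; the sphere at (7.5, 7) is not intersected at this z (|z−center|=6.800 > r=5.5); Combining (union): only the 9×23 cube at (9, 11) is present, so the union is just that shape — 1 connected region. Overall, the cross-section is a single solid region. The nearest boundary edge runs (9.00, 11.00)→(18.00, 11.00); distance from the point to it = 2.75 mm. The point is not inside any of the regions above, so it lies outside the cross-section (2.75 mm from the nearest boundary).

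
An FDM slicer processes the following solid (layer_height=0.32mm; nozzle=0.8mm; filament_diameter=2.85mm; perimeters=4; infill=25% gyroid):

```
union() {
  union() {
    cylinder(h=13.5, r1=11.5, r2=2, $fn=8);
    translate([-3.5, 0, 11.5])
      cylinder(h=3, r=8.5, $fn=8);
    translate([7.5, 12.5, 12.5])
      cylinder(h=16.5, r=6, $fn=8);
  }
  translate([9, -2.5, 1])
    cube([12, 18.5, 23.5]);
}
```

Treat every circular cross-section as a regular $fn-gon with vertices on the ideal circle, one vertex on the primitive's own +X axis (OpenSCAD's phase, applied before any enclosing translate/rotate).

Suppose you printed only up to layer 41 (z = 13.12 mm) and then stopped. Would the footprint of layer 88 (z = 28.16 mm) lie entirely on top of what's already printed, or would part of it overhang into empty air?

Compare the two slices. At z = 13.12: the cone contributes a regular 8-gon of circumradius 2.267 (interpolated between r1=11.5 and r2=2 at t=0.972) (area = (8/2)·2.267²·sin(360°/8) = 14.54 mm²); the cylinder at (-3.5, 0): section is a regular 8-gon, circumradius r=8.5 (area = (8/2)·8.500²·sin(360°/8) = 204.35 mm²); the r=6 cylinder at (7.5, 12.5) contributes a regular 8-gon of circumradius 6 (area = (8/2)·6.000²·sin(360°/8) = 101.82 mm²); Combining (union): the regions partially overlap — summed areas 320.72 mm² minus the doubly-counted overlap 14.54 mm² gives 306.18 mm² — area = 306.18 mm²; the cube at (9, -2.5) (footprint 12×18.5) is included at this height (area 222.00 mm²); Taking the union: the regions partially overlap — summed areas 528.18 mm² minus the doubly-counted overlap 30.13 mm² gives 498.04 mm² — area = 498.04 mm². At z = 28.16: the cone is absent (z outside [0, 13.5]); the cylinder at (-3.5, 0) is not intersected at this z (z outside [11.5, 14.5]); the r=6 cylinder at (7.5, 12.5) contributes a regular 8-gon of circumradius 6 (area = (8/2)·6.000²·sin(360°/8) = 101.82 mm²); Taking the union: only the r=6 cylinder at (7.5, 12.5) is present, so the union is just that shape — area = 101.82 mm²; the cube at (9, -2.5) is absent (z outside [1, 24.5]); Merging all regions: only that combined region is present, so the union is just that shape — area = 101.82 mm². Checking containment: the cross-section at z = 28.16 is a subset of the cross-section at z = 13.12.

entirely on top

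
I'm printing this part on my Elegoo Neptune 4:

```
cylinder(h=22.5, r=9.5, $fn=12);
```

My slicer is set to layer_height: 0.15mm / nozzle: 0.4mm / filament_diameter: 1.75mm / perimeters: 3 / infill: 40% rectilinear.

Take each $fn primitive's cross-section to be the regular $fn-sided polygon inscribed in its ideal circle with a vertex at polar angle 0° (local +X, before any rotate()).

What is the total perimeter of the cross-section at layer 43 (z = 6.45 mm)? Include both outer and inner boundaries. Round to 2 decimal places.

59.01 mm

At z = 6.45 mm: the r=9.5 cylinder gives a regular 12-gon of circumradius 9.5 (constant along its height) (perimeter = 2·12·9.500·sin(180°/12) = 59.01 mm). Overall, the cross-section is a single solid region. Total boundary length (outer) = 59.01 mm.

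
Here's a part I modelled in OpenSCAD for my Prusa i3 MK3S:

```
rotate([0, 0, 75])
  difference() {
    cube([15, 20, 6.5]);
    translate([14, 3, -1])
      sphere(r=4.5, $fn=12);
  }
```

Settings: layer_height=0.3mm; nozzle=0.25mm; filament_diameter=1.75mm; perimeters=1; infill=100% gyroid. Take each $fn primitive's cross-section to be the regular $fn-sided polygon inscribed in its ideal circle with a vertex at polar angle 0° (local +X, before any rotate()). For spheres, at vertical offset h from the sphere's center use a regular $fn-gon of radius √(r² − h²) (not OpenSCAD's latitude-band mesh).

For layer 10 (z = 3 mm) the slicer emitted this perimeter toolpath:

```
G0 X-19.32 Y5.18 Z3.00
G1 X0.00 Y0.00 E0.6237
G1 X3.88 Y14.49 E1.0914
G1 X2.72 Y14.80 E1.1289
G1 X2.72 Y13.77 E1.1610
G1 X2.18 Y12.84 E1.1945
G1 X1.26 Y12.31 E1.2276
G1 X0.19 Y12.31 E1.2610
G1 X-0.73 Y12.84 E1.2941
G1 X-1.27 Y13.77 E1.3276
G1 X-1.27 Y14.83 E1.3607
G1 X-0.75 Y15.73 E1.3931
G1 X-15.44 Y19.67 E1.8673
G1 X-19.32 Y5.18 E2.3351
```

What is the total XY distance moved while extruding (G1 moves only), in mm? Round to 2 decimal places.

Sum the Euclidean lengths of each G1 segment: total = 74.89 mm.

74.89 mm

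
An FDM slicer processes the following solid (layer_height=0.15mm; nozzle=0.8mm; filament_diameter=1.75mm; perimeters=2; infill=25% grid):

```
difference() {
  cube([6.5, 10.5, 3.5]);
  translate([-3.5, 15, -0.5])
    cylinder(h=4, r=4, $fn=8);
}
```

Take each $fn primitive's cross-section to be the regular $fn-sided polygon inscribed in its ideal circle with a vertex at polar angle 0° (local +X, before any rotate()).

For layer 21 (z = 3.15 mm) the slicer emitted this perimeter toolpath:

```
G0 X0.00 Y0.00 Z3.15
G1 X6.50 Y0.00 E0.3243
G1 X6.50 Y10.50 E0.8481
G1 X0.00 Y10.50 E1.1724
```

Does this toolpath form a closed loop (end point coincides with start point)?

no

Start point (G0): (0.00, 0.00). End point (last G1): the path does not return to the start — open.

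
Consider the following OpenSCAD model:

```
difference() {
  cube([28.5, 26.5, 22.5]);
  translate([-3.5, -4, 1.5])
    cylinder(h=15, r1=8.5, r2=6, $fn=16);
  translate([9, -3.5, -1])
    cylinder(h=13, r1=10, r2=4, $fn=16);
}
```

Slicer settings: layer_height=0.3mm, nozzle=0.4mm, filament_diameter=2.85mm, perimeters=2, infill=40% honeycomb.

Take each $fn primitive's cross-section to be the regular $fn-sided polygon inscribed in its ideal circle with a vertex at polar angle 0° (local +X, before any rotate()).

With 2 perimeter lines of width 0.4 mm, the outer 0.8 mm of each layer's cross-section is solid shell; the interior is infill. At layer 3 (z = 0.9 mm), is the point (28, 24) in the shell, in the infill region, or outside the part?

At z = 0.9 mm: the cube (footprint 28.5×26.5) is included at this height; the cone at (-3.5, -4) does not reach this height (z outside [1.5, 16.5]); the cone at (9, -3.5): at t=0.146 of its height the radius interpolates to r₁+(r₂−r₁)t = 9.123, giving a regular 16-gon of that circumradius; After the difference (first − rest): starting from the 28.5×26.5 cube, the cone at (9, -3.5) partially overlaps it — only the 65.98 mm² overlap (of its 254.81 mm²) is removed, clipping the outline — 1 connected region. Overall, the cross-section is a single solid region. The nearest boundary edge runs (28.50, 26.50)→(28.50, 0.00); distance from the point to it = 0.50 mm. The point is inside the cross-section, 0.50 mm from the nearest boundary — within the 0.8 mm shell band (2 × 0.4).

shell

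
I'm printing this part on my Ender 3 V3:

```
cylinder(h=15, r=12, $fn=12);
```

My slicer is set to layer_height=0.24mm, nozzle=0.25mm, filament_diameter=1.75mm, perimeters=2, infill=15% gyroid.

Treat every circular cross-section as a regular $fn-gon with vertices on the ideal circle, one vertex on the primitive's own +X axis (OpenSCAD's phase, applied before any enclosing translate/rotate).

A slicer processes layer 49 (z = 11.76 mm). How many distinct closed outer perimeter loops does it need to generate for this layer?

At z = 11.76 mm: the r=12 cylinder gives a regular 12-gon of circumradius 12 (constant along its height). The result has 1 disconnected region.

1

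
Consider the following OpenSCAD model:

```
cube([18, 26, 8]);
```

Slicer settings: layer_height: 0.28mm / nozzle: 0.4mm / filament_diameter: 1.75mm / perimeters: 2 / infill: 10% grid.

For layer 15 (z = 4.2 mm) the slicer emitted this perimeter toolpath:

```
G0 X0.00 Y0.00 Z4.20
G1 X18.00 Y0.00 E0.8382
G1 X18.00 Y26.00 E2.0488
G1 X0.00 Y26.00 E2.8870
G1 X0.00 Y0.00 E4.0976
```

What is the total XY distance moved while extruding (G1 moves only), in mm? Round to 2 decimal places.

88.00 mm

Sum the Euclidean lengths of each G1 segment: total = 88.00 mm.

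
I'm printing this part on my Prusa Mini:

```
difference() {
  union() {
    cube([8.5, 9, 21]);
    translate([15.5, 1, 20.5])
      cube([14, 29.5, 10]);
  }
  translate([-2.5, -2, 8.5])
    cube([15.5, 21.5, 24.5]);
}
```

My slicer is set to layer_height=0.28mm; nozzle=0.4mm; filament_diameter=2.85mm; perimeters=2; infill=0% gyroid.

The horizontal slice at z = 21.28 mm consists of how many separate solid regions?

At z = 21.28 mm: the cube does not reach this height (z outside [0, 21]); the cube at (15.5, 1) (footprint 14×29.5) is included at this height; Combining (union): only the 14×29.5 cube at (15.5, 1) is present, so the union is just that shape — 1 connected region; the 15.5×21.5 cube at (-2.5, -2) contributes its full rectangle; Subtracting the remaining from the first: starting from the result so far, the 15.5×21.5 cube at (-2.5, -2) misses the remaining region (no effect) — 1 connected region. The result has 1 disconnected region.

1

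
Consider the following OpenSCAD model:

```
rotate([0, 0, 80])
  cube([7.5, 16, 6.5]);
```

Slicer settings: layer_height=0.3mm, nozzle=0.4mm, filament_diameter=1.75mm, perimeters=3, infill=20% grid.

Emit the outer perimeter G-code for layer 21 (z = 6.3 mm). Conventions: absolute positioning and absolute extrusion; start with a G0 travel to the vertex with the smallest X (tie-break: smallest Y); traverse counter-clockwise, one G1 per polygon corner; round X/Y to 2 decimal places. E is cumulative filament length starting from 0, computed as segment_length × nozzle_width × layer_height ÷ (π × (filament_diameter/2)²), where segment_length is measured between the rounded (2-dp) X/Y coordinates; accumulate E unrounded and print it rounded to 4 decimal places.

At z = 6.3 mm: the cube (footprint 7.5×16) is included at this height; (rotated 80° about Z; rotation is an isometry so areas/perimeters/island counts are preserved). The outline is a single polygon with 4 vertices. Extrusion per mm of travel: 0.4 × 0.3 / (π × 0.875²) = 0.049890. Accumulating E over each segment gives final E = 2.3445.

G0 X-15.76 Y2.78 Z6.30
G1 X0.00 Y0.00 E0.7984
G1 X1.30 Y7.39 E1.1728
G1 X-14.45 Y10.16 E1.9706
G1 X-15.76 Y2.78 E2.3445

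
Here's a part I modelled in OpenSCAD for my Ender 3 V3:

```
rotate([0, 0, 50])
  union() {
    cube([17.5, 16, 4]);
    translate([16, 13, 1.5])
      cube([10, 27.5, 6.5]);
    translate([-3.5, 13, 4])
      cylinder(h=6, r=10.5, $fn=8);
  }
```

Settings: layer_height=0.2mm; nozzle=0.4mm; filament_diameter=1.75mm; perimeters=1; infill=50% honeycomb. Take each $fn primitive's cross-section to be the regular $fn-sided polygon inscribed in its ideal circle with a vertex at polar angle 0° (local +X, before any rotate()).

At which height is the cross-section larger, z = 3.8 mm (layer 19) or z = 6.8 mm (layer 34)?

Layer 19 (z = 3.8): the cube is present — its section is the full 17.5×16 rectangle (area 280.00 mm²); the cube at (16, 13) is present — its section is the full 10×27.5 rectangle (area 275.00 mm²); the cylinder at (-3.5, 13) is absent (z outside [4, 10]); Merging all regions: the regions partially overlap — summed areas 555.00 mm² minus the doubly-counted overlap 4.50 mm² gives 550.50 mm² — area = 550.50 mm²; (rotated 50° about Z; rotation is an isometry so areas/perimeters/island counts are preserved). So its area = 550.50 mm². Layer 34 (z = 6.8): the cube is absent (z outside [0, 4]); the cube at (16, 13) (footprint 10×27.5) is included at this height (area 275.00 mm²); the r=10.5 cylinder at (-3.5, 13) contributes a regular 8-gon of circumradius 10.5 (area = (8/2)·10.500²·sin(360°/8) = 311.83 mm²); Combining (union): the 2 present regions are separate (no shared area or edge), so areas and boundary lengths simply add and each stays a separate island — area = 586.83 mm²; (whole slice rotated 50° about Z — lengths, areas and connectivity unchanged). So its area = 586.83 mm². Layer 34 is larger (586.83 vs 550.50 mm²).

layer 34 (z = 6.8 mm)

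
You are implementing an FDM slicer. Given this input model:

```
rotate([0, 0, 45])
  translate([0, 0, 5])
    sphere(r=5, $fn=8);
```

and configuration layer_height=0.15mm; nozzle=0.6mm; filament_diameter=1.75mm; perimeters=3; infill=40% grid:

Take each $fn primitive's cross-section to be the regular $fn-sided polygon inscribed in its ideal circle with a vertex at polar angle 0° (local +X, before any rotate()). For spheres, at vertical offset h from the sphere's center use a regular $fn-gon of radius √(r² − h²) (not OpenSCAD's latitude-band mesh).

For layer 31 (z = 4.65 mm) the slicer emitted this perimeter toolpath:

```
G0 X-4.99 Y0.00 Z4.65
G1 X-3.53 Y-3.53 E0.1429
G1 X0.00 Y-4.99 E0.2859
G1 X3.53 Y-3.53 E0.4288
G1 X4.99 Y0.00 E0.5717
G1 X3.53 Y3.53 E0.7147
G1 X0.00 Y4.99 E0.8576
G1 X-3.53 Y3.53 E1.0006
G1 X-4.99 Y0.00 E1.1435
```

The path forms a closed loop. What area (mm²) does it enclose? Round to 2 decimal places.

Apply the shoelace formula to the sequence of (X, Y) vertices; enclosed area = 70.46 mm².

70.46 mm²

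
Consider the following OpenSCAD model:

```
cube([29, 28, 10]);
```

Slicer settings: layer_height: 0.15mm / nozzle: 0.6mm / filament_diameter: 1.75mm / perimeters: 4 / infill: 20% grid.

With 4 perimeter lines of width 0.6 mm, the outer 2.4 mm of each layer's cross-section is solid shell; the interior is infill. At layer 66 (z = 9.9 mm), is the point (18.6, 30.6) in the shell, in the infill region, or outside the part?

outside

At z = 9.9 mm: the cube is present — its section is the full 29×28 rectangle. Overall, the cross-section is a single solid region. The nearest boundary edge runs (29.00, 28.00)→(0.00, 28.00); distance from the point to it = 2.60 mm. The point is not inside any of the regions above, so it lies outside the cross-section (2.60 mm from the nearest boundary).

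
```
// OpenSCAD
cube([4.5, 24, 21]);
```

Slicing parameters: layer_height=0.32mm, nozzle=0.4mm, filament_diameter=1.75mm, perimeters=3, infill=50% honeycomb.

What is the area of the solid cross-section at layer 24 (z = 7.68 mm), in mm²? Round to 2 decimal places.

108.00 mm²

At z = 7.68 mm: the cube (footprint 4.5×24) is included at this height (area 108.00 mm²). Overall, the cross-section is a single solid region. Net area = 108.00 mm².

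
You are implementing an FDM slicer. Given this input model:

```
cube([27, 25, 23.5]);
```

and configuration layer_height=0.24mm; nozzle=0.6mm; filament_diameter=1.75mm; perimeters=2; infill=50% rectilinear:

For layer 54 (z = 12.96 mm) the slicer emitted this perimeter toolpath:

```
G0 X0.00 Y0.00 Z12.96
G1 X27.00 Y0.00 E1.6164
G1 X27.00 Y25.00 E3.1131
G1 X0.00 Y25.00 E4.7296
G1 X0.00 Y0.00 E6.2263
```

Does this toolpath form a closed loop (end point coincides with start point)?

yes

Start point (G0): (0.00, 0.00). End point (last G1): the path returns to the start — closed.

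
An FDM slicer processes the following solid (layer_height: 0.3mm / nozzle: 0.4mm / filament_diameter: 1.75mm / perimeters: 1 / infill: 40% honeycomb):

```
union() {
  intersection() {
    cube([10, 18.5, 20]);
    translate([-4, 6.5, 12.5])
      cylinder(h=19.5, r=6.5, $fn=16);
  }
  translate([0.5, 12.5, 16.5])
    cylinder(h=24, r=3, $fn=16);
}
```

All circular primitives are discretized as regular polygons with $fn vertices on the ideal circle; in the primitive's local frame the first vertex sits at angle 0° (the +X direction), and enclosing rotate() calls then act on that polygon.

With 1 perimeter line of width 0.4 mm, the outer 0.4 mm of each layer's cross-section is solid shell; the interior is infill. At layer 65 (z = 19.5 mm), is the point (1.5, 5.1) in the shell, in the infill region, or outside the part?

infill

At z = 19.5 mm: the cube (footprint 10×18.5) is included at this height; the cylinder at (-4, 6.5): section is a regular 16-gon, circumradius r=6.5; After intersecting: the r=6.5 cylinder at (-4, 6.5) partially overlaps the 10×18.5 cube; clipping to the common part keeps 16.93 mm² — 1 connected region; the r=3 cylinder at (0.5, 12.5) contributes a regular 16-gon of circumradius 3; Combining (union): the regions partially overlap (shared area 1.78 mm²), so overlapping operands fuse into one piece — 1 connected region. Overall, the cross-section is a single solid region. The nearest boundary edge runs (2.50, 6.50)→(2.01, 4.01); distance from the point to it = 0.71 mm. The point is inside the cross-section and 0.71 mm from the nearest boundary — more than the 0.4 mm shell width (1 × 0.4), so it's in the infill interior.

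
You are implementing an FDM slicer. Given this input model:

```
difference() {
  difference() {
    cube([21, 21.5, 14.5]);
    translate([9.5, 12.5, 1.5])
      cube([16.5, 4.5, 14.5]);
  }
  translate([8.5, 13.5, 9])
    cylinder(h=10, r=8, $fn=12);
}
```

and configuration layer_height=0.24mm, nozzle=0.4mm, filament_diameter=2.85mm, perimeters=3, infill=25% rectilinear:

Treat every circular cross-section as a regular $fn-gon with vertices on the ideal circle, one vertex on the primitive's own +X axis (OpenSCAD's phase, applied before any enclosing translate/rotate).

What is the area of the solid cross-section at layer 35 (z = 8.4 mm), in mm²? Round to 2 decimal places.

At z = 8.4 mm: the cube (footprint 21×21.5) is included at this height (area 451.50 mm²); the cube at (9.5, 12.5) is present — its section is the full 16.5×4.5 rectangle (area 74.25 mm²); Taking the first minus the rest: starting from the 21×21.5 cube (451.50 mm²), the 16.5×4.5 cube at (9.5, 12.5) partially overlaps it — only the 51.75 mm² overlap (of its 74.25 mm²) is removed, clipping the outline — area = 399.75 mm²; the cylinder at (8.5, 13.5) is absent (z outside [9, 19]); Taking the first minus the rest: none of the subtracted shapes is present at this height, so that combined region is unchanged — area = 399.75 mm². Overall, the cross-section is a single solid region. Net area = 399.75 mm².

399.75 mm²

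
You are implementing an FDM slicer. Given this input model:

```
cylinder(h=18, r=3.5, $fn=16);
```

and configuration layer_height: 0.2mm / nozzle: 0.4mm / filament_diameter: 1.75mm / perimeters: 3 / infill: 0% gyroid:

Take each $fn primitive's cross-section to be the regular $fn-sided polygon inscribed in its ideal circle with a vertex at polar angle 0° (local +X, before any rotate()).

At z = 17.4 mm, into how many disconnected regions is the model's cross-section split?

At z = 17.4 mm: the r=3.5 cylinder contributes a regular 16-gon of circumradius 3.5. The result has 1 disconnected region.

1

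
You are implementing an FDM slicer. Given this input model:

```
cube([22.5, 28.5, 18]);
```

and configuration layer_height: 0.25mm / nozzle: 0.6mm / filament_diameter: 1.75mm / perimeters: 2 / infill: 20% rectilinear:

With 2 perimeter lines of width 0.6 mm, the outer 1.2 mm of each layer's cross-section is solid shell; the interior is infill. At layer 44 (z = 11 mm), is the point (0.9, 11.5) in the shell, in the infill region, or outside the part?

At z = 11 mm: the 22.5×28.5 cube contributes its full rectangle. Overall, the cross-section is a single solid region. The nearest boundary edge runs (0.00, 28.50)→(0.00, 0.00); distance from the point to it = 0.90 mm. The point is inside the cross-section, 0.90 mm from the nearest boundary — within the 1.2 mm shell band (2 × 0.6).

shell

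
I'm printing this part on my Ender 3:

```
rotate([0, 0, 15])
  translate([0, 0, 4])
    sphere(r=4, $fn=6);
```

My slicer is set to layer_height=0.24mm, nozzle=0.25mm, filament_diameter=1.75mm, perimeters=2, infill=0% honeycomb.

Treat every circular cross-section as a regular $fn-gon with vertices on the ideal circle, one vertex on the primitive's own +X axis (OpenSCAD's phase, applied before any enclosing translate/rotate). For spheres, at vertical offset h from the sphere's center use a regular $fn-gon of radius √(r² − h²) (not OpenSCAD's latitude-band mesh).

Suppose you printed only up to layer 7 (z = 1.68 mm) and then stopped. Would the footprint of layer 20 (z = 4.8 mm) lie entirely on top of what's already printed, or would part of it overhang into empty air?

part overhangs

Compare the two slices. At z = 1.68: the sphere: section is a regular 6-gon, circumradius = √(r²−h²) = √(4²−2.32²) = 3.258 (area = (6/2)·3.258²·sin(360°/6) = 27.59 mm²); (rotated 15° about Z; rotation is an isometry so areas/perimeters/island counts are preserved). At z = 4.8: the r=4 sphere slices to a regular 6-gon of circumradius 3.919 (√(r²−h²) with h=0.8 from center) (area = (6/2)·3.919²·sin(360°/6) = 39.91 mm²); (rotated 15° about Z; rotation is an isometry so areas/perimeters/island counts are preserved). Checking containment: at z = 4.8 the cross-section extends beyond the z = 1.68 cross-section by about 12.32 mm².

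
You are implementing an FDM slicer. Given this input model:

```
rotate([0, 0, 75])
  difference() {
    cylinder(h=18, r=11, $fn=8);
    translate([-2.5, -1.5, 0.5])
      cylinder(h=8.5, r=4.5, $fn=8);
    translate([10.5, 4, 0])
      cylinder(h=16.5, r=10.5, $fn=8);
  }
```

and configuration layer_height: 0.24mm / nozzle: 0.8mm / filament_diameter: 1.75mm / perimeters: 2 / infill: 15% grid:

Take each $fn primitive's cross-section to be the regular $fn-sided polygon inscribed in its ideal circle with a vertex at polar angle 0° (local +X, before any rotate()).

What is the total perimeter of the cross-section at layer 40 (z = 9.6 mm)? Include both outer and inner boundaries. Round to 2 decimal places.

67.51 mm

At z = 9.6 mm: the cylinder: section is a regular 8-gon, circumradius r=11 (perimeter = 2·8·11.000·sin(180°/8) = 67.35 mm); the cylinder at (-2.5, -1.5) is not intersected at this z (z outside [0.5, 9]); the r=10.5 cylinder at (10.5, 4) gives a regular 8-gon of circumradius 10.5 (constant along its height) (perimeter = 2·8·10.500·sin(180°/8) = 64.29 mm); Taking the first minus the rest: starting from the r=11 cylinder, the r=10.5 cylinder at (10.5, 4) partially overlaps it — only the 108.21 mm² overlap (of its 311.83 mm²) is removed, clipping the outline — boundary = 67.51 mm; (whole slice rotated 75° about Z — lengths, areas and connectivity unchanged). Overall, the cross-section is a single solid region. Total boundary length (outer) = 67.51 mm.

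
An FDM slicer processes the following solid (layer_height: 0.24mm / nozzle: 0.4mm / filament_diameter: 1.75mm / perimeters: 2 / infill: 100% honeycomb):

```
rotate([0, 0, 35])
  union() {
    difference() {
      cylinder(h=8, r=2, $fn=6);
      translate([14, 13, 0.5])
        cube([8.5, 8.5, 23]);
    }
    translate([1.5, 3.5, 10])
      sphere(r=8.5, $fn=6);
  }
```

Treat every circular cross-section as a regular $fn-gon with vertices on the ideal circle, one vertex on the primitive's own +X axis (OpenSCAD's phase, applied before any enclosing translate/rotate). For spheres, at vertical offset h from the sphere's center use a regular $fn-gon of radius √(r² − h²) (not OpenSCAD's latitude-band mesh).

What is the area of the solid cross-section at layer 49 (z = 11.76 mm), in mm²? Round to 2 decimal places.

At z = 11.76 mm: the cylinder does not reach this height (z outside [0, 8]); the 8.5×8.5 cube at (14, 13) contributes its full rectangle (area 72.25 mm²); Taking the first minus the rest: the first operand is absent here, so nothing remains; the r=8.5 sphere at (1.5, 3.5) contributes a regular 6-gon of circumradius √(8.5²−1.76²) = 8.316 (area = (6/2)·8.316²·sin(360°/6) = 179.66 mm²); Taking the union: only the r=8.5 sphere at (1.5, 3.5) is present, so the union is just that shape — area = 179.66 mm²; (rotated 35° about Z; rotation is an isometry so areas/perimeters/island counts are preserved). Overall, the cross-section is a single solid region. Net area = 179.66 mm².

179.66 mm²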